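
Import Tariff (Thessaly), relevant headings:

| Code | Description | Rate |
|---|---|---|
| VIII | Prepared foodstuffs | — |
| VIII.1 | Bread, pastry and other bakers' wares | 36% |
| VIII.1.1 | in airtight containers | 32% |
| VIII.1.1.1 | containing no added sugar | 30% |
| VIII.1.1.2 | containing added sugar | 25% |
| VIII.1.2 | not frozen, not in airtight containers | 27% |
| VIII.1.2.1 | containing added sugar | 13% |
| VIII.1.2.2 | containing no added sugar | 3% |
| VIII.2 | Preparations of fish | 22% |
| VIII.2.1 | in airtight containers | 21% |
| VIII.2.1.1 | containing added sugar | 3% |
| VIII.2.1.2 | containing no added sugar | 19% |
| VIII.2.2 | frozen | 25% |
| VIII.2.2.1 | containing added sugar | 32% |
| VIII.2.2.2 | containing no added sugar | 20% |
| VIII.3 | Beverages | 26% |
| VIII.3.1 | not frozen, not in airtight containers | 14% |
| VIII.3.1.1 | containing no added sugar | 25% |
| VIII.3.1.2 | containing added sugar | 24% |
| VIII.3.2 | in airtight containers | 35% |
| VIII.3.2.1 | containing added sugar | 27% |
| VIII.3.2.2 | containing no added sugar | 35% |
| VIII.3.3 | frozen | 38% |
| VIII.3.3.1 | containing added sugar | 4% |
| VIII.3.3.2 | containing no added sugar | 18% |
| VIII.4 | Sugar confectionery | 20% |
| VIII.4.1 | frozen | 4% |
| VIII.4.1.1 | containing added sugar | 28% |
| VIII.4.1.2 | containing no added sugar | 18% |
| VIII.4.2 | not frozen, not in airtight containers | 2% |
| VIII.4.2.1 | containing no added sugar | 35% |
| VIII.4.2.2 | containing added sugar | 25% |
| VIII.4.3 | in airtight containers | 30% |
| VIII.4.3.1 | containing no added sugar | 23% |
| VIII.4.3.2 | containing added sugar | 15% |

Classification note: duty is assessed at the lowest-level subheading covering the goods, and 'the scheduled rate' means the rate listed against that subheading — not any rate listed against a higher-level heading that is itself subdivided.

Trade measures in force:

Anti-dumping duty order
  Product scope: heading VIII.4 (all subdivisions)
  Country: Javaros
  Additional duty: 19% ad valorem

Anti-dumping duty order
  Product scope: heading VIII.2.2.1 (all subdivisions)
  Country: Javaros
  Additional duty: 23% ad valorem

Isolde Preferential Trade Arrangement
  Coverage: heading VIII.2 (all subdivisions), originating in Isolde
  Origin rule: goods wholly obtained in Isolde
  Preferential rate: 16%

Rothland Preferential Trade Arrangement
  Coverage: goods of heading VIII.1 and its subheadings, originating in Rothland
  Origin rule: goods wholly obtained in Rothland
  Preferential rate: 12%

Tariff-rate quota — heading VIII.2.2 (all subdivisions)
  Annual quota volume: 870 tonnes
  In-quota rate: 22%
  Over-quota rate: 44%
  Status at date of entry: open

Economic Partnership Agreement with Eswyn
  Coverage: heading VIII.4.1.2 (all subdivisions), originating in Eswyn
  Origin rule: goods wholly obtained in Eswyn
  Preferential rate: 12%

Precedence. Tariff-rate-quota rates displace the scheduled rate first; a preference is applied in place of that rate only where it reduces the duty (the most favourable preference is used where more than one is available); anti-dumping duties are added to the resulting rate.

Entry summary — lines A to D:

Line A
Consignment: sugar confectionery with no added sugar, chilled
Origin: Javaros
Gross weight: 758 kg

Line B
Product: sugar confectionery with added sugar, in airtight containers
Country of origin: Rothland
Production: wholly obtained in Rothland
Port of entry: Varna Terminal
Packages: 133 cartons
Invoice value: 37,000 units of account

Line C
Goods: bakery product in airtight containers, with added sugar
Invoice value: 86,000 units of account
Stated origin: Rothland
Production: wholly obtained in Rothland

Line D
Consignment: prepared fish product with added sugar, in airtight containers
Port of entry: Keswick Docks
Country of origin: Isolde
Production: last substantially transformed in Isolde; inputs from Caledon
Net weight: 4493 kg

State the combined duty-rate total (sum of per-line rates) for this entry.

84%

Line A: sugar confectionery → VIII.4; chilled → VIII.4.2; with no added sugar → VIII.4.2.1. Scheduled 35%. anti-dumping (Javaros, VIII.4): +19%; total 35% + 19% = 54%. → 54%.
Line B: sugar confectionery → VIII.4; in airtight containers → VIII.4.3; with added sugar → VIII.4.3.2. Scheduled 15%. Rothland agreement on VIII.1: VIII.4.3.2 not covered. → 15%.
Line C: bakery product → VIII.1; in airtight containers → VIII.1.1; with added sugar → VIII.1.1.2. Scheduled 25%. Rothland agreement on VIII.1: wholly obtained → 12% available; preferential 12%. → 12%.
Line D: prepared fish product → VIII.2; in airtight containers → VIII.2.1; with added sugar → VIII.2.1.1. Scheduled 3%. Isolde agreement on VIII.2: not wholly obtained. → 3%.
Sum: 54% + 15% + 12% + 3% = 84%.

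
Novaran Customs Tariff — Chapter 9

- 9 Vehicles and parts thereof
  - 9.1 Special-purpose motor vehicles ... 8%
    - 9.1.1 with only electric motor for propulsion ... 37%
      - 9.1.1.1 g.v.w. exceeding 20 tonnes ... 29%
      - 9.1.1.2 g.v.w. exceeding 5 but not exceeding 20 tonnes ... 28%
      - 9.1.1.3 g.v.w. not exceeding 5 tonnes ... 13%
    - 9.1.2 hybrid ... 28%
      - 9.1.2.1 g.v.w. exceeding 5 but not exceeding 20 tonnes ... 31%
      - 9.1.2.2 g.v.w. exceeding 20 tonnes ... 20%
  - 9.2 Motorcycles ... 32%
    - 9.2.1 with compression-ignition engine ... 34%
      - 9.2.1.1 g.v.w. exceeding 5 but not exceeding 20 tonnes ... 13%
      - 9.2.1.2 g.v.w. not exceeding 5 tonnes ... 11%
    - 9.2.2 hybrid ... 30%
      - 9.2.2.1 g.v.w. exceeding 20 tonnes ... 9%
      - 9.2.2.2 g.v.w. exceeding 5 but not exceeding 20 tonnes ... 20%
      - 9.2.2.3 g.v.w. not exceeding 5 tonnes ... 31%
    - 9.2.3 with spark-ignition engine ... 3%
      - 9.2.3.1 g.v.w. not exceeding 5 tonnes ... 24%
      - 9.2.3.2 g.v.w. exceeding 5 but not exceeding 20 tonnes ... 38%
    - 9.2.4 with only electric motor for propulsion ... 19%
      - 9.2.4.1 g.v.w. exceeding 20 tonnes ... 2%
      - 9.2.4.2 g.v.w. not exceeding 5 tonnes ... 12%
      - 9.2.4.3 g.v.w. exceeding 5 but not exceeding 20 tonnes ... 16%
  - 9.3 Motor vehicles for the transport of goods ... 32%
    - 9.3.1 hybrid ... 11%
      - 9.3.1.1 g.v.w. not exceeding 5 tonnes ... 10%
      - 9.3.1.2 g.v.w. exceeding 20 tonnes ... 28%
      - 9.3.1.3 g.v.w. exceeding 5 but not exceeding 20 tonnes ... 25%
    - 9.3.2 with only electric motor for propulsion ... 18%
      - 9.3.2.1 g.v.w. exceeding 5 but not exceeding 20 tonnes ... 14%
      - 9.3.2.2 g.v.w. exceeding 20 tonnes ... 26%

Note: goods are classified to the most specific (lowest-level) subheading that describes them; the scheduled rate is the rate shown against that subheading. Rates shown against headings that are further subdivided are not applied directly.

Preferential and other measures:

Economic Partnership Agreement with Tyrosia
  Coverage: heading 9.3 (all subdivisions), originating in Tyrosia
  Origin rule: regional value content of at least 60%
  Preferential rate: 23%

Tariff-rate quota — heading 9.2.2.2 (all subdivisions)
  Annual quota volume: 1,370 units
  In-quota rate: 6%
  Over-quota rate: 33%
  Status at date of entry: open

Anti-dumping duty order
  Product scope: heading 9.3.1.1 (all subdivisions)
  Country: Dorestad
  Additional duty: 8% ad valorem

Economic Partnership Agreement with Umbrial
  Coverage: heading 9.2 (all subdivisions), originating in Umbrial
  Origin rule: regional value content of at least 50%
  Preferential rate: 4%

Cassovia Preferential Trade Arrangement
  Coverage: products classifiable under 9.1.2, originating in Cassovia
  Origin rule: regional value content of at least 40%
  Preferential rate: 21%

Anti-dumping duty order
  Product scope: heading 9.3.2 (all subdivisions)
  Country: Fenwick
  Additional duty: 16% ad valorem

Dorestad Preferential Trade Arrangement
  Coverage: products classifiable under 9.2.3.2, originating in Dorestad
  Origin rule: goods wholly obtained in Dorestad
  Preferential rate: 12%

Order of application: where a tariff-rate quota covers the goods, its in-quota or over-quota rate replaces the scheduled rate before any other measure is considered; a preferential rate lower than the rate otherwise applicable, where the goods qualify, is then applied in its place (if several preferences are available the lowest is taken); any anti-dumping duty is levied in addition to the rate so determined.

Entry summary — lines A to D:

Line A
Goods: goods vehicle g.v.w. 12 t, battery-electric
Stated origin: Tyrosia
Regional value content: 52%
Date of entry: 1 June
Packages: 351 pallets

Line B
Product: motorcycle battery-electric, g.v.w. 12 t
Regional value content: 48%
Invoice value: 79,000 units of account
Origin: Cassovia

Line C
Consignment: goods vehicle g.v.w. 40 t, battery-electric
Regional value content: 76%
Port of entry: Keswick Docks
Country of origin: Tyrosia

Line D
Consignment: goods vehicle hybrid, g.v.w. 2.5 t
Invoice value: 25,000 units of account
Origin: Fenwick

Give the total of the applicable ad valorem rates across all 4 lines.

63%

Line A: goods vehicle → 9.3; battery-electric → 9.3.2; g.v.w. 12 t → 9.3.2.1. Scheduled 14%. Tyrosia agreement on 9.3: RVC < 60%. → 14%.
Line B: motorcycle → 9.2; battery-electric → 9.2.4; g.v.w. 12 t → 9.2.4.3. Scheduled 16%. Cassovia agreement on 9.1.2: 9.2.4.3 not covered. → 16%.
Line C: goods vehicle → 9.3; battery-electric → 9.3.2; g.v.w. 40 t → 9.3.2.2. Scheduled 26%. Tyrosia agreement on 9.3: RVC ≥ 60% → 23% available; preferential 23%. → 23%.
Line D: goods vehicle → 9.3; hybrid → 9.3.1; g.v.w. 2.5 t → 9.3.1.1. Scheduled 10%. No special measure applies. → 10%.
Sum: 14% + 16% + 23% + 10% = 63%.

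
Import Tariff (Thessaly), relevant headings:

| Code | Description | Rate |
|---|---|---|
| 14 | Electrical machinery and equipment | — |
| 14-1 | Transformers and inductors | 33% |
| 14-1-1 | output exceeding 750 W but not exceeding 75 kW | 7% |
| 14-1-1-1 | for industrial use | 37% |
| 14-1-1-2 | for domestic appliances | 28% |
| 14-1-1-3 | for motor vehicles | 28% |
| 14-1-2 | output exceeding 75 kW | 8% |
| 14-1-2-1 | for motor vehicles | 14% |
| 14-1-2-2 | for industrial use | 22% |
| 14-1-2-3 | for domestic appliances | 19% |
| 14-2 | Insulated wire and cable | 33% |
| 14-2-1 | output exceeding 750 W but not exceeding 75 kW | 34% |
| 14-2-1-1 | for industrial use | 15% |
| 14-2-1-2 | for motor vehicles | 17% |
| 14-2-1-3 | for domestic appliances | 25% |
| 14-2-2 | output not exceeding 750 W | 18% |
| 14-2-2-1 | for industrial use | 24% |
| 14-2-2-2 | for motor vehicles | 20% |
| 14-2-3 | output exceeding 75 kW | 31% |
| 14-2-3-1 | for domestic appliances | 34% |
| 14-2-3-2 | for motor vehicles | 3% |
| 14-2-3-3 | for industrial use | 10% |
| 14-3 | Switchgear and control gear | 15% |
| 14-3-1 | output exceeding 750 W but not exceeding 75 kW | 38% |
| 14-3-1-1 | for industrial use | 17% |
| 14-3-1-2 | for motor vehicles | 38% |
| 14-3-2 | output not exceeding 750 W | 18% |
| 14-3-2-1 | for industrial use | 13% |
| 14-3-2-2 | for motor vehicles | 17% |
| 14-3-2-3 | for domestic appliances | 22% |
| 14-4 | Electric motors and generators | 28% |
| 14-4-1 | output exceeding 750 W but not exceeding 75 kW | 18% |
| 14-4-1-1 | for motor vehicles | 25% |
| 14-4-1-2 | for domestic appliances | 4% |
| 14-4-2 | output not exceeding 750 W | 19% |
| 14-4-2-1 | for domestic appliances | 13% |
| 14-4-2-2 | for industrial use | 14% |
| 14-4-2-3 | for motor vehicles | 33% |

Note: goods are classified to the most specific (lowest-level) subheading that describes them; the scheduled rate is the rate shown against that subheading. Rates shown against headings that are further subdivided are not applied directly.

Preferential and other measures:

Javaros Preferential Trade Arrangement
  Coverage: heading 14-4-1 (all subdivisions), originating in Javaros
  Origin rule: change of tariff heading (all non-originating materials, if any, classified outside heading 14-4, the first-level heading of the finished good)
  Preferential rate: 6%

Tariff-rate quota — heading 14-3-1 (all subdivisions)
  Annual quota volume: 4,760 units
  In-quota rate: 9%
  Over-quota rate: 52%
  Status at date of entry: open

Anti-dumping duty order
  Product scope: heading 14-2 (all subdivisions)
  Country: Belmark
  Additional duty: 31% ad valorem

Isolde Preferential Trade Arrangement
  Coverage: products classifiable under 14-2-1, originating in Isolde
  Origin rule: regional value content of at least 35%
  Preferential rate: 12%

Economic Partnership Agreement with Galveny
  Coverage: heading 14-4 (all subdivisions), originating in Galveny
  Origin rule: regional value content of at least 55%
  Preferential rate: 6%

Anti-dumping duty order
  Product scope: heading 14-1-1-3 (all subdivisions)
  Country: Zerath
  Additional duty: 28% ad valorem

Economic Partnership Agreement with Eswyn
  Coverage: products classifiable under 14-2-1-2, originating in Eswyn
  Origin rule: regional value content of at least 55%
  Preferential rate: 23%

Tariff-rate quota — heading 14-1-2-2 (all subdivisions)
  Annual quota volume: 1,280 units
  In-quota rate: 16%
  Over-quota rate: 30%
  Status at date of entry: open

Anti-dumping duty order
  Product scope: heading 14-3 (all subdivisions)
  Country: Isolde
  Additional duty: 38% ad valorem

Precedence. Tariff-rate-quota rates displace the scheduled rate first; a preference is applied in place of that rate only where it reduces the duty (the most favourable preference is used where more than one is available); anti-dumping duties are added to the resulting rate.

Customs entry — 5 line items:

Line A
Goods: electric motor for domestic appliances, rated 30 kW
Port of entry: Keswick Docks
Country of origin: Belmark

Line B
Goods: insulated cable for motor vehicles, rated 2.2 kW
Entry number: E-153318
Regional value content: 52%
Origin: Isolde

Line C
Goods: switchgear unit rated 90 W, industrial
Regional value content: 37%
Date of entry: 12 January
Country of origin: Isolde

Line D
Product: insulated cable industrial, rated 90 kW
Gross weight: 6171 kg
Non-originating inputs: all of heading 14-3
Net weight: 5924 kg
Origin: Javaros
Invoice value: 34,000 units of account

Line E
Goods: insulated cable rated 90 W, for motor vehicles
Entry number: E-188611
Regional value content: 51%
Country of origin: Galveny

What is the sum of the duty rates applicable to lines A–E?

Line A: electric motor → 14-4; rated 30 kW → 14-4-1; for domestic appliances → 14-4-1-2. Scheduled 4%. No special measure applies. → 4%.
Line B: insulated cable → 14-2; rated 2.2 kW → 14-2-1; for motor vehicles → 14-2-1-2. Scheduled 17%. Isolde agreement on 14-2-1: RVC ≥ 35% → 12% available; preferential 12%. → 12%.
Line C: switchgear unit → 14-3; rated 90 W → 14-3-2; industrial → 14-3-2-1. Scheduled 13%. Isolde agreement on 14-2-1: 14-3-2-1 not covered; anti-dumping (Isolde, 14-3): +38%; total 13% + 38% = 51%. → 51%.
Line D: insulated cable → 14-2; rated 90 kW → 14-2-3; industrial → 14-2-3-3. Scheduled 10%. Javaros agreement on 14-4-1: 14-2-3-3 not covered. → 10%.
Line E: insulated cable → 14-2; rated 90 W → 14-2-2; for motor vehicles → 14-2-2-2. Scheduled 20%. Galveny agreement on 14-4: 14-2-2-2 not covered. → 20%.
Sum: 4% + 12% + 51% + 10% + 20% = 97%.

97%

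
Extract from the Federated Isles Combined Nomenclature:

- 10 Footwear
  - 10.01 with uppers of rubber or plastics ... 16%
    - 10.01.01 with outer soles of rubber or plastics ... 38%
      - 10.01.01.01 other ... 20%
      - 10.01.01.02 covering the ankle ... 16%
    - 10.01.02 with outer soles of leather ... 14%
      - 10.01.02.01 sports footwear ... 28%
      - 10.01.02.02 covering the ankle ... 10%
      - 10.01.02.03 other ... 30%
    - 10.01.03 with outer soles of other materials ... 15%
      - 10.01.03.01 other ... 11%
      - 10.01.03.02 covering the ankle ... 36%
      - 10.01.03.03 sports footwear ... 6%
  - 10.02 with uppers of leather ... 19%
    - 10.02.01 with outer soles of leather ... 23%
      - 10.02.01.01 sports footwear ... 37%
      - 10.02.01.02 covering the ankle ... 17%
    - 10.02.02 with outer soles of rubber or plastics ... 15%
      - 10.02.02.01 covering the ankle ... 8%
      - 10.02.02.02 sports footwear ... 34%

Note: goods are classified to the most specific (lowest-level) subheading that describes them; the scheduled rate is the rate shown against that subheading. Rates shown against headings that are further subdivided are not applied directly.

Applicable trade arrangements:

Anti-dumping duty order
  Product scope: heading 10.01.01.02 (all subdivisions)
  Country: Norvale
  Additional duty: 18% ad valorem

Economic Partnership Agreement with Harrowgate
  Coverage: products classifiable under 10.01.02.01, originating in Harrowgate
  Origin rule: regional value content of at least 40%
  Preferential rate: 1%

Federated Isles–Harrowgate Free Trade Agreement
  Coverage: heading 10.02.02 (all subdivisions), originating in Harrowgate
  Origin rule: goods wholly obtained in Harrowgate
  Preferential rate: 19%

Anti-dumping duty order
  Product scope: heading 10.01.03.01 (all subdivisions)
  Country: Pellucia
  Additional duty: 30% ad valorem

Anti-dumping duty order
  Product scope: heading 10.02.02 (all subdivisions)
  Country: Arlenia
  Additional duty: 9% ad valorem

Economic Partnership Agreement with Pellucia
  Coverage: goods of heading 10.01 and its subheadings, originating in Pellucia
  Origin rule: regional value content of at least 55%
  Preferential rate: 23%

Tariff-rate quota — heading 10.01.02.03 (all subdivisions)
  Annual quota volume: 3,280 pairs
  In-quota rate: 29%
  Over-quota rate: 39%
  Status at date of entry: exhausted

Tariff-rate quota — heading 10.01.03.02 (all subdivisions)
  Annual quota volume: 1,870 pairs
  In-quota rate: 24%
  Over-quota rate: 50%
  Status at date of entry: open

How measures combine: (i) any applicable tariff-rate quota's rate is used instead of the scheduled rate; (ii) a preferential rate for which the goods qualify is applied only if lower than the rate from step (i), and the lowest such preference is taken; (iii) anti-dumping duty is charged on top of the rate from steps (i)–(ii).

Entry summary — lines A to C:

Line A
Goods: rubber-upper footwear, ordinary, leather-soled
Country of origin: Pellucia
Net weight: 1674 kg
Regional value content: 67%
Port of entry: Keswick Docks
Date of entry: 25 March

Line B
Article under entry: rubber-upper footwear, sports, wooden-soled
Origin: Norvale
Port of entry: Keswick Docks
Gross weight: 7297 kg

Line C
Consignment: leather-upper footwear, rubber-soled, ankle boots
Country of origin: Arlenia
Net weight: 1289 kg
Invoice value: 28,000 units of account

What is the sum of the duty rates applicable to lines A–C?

46%

Line A: rubber-upper → 10.01; leather-soled → 10.01.02; ordinary → 10.01.02.03. Scheduled 30%. quota on 10.01.02.03 exhausted → over-quota 39%; Pellucia agreement on 10.01: RVC ≥ 55% → 23% available; preferential 23%. → 23%.
Line B: rubber-upper → 10.01; wooden-soled → 10.01.03; sports → 10.01.03.03. Scheduled 6%. No special measure applies. → 6%.
Line C: leather-upper → 10.02; rubber-soled → 10.02.02; ankle boots → 10.02.02.01. Scheduled 8%. anti-dumping (Arlenia, 10.02.02): +9%; total 8% + 9% = 17%. → 17%.
Sum: 23% + 6% + 17% = 46%.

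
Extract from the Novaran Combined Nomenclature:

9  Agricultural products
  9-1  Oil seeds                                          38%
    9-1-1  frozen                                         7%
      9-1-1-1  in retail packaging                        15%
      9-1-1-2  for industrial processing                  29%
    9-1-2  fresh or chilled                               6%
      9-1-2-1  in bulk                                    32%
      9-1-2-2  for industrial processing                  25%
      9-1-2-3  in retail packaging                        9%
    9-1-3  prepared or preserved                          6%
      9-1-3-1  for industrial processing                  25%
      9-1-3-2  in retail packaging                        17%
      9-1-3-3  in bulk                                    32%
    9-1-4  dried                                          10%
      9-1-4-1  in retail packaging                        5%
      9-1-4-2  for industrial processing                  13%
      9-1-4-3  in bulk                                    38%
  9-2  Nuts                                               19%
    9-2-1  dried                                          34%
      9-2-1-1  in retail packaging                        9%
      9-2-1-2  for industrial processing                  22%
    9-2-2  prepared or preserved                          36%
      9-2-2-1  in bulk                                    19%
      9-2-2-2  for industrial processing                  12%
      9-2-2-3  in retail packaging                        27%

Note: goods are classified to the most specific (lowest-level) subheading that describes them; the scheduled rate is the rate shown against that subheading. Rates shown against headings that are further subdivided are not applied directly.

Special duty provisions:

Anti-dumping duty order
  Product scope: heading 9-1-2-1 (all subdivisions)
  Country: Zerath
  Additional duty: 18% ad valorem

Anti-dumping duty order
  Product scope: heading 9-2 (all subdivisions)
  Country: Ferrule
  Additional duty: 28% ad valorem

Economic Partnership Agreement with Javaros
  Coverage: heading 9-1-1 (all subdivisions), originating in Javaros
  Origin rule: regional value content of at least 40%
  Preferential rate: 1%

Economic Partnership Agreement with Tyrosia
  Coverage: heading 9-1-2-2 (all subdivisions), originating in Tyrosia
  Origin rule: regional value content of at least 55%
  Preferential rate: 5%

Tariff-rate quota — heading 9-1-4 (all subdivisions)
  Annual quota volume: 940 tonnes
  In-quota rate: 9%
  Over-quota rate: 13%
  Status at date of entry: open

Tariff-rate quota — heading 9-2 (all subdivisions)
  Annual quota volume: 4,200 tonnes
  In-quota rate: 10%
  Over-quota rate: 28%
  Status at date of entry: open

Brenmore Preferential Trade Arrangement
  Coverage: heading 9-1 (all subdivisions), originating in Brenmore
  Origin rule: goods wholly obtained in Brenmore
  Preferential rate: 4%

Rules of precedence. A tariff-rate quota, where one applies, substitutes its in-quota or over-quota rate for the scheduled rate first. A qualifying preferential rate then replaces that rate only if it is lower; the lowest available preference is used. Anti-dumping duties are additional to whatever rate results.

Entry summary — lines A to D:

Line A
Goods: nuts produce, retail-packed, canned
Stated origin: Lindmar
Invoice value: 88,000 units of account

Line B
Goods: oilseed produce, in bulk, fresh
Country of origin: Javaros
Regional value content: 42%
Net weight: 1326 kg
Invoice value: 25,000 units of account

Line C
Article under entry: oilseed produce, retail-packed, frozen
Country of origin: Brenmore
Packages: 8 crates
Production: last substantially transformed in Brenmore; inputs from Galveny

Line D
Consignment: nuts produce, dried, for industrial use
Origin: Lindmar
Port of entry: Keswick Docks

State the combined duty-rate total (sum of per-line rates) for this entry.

67%

Line A: nuts → 9-2; canned → 9-2-2; retail-packed → 9-2-2-3. Scheduled 27%. quota on 9-2 open → in-quota 10%. → 10%.
Line B: oilseed → 9-1; fresh → 9-1-2; in bulk → 9-1-2-1. Scheduled 32%. Javaros agreement on 9-1-1: 9-1-2-1 not covered. → 32%.
Line C: oilseed → 9-1; frozen → 9-1-1; retail-packed → 9-1-1-1. Scheduled 15%. Brenmore agreement on 9-1: not wholly obtained. → 15%.
Line D: nuts → 9-2; dried → 9-2-1; for industrial use → 9-2-1-2. Scheduled 22%. quota on 9-2 open → in-quota 10%. → 10%.
Sum: 10% + 32% + 15% + 10% = 67%.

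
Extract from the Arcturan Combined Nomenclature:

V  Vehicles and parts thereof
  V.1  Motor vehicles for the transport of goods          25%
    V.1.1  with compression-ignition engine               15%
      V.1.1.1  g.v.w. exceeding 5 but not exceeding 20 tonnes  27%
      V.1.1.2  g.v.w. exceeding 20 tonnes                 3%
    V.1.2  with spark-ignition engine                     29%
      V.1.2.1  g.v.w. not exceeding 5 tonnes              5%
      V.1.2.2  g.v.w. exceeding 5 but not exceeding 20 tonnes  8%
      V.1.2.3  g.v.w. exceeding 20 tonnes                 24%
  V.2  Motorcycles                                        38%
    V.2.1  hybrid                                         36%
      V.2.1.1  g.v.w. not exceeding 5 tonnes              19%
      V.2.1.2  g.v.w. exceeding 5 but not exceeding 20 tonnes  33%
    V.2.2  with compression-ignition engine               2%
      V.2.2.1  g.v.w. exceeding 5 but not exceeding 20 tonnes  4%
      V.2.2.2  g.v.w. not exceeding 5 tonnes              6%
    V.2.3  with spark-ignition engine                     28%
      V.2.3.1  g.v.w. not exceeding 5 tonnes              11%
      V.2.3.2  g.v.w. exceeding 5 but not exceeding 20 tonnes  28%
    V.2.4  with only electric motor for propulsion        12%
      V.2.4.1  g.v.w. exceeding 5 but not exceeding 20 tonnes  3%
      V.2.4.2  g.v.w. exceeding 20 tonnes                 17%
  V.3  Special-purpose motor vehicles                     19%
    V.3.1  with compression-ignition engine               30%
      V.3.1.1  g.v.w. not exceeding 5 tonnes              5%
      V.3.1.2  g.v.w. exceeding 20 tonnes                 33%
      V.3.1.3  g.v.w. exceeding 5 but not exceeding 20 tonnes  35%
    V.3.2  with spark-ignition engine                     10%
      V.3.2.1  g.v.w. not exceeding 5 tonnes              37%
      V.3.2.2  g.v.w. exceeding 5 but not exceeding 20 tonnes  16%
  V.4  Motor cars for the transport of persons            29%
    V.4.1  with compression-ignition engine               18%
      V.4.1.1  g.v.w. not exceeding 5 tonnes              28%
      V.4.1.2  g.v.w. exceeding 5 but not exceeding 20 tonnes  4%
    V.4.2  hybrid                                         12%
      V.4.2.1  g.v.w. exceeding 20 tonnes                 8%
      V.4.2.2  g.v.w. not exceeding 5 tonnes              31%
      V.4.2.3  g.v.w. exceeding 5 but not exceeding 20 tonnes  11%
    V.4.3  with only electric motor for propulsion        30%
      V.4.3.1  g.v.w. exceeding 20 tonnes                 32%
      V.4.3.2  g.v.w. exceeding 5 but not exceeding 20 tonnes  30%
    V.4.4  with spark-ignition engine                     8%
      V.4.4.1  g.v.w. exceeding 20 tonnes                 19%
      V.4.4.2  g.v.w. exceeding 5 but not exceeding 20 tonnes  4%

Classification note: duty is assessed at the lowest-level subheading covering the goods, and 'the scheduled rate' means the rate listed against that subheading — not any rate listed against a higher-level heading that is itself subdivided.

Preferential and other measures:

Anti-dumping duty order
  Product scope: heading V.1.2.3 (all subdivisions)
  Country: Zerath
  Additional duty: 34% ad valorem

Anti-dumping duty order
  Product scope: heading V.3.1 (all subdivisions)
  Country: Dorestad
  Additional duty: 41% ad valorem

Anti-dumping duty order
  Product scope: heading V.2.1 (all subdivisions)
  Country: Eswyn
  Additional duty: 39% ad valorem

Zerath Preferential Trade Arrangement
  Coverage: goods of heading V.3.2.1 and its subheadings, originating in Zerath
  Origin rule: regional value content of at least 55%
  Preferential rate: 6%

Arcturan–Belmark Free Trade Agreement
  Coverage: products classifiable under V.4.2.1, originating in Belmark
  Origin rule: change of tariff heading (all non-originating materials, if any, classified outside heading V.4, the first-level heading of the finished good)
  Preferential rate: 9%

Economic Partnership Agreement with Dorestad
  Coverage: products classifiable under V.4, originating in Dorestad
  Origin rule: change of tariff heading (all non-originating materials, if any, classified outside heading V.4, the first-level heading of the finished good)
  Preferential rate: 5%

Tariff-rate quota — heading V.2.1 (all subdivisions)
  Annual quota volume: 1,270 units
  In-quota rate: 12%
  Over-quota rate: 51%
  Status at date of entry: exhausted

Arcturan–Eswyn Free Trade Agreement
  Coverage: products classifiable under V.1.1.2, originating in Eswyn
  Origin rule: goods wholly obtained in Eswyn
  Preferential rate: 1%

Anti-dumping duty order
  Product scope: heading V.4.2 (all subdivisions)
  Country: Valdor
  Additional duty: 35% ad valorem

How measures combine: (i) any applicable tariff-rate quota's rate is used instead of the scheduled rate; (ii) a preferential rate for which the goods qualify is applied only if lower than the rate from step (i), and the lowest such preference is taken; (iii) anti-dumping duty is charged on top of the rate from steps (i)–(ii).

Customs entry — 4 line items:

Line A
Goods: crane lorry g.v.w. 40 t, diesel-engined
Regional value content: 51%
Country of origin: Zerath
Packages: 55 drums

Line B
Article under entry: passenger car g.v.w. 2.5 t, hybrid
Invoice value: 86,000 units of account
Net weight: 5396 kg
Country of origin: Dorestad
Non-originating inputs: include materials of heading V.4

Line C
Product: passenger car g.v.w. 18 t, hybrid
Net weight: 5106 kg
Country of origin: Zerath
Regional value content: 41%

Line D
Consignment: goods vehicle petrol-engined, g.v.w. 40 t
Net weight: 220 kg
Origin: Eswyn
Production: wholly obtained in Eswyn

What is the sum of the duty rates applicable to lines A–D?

Line A: crane lorry → V.3; diesel-engined → V.3.1; g.v.w. 40 t → V.3.1.2. Scheduled 33%. Zerath agreement on V.3.2.1: V.3.1.2 not covered. → 33%.
Line B: passenger car → V.4; hybrid → V.4.2; g.v.w. 2.5 t → V.4.2.2. Scheduled 31%. Dorestad agreement on V.4: CTH not met. → 31%.
Line C: passenger car → V.4; hybrid → V.4.2; g.v.w. 18 t → V.4.2.3. Scheduled 11%. Zerath agreement on V.3.2.1: V.4.2.3 not covered. → 11%.
Line D: goods vehicle → V.1; petrol-engined → V.1.2; g.v.w. 40 t → V.1.2.3. Scheduled 24%. Eswyn agreement on V.1.1.2: V.1.2.3 not covered. → 24%.
Sum: 33% + 31% + 11% + 24% = 99%.

99%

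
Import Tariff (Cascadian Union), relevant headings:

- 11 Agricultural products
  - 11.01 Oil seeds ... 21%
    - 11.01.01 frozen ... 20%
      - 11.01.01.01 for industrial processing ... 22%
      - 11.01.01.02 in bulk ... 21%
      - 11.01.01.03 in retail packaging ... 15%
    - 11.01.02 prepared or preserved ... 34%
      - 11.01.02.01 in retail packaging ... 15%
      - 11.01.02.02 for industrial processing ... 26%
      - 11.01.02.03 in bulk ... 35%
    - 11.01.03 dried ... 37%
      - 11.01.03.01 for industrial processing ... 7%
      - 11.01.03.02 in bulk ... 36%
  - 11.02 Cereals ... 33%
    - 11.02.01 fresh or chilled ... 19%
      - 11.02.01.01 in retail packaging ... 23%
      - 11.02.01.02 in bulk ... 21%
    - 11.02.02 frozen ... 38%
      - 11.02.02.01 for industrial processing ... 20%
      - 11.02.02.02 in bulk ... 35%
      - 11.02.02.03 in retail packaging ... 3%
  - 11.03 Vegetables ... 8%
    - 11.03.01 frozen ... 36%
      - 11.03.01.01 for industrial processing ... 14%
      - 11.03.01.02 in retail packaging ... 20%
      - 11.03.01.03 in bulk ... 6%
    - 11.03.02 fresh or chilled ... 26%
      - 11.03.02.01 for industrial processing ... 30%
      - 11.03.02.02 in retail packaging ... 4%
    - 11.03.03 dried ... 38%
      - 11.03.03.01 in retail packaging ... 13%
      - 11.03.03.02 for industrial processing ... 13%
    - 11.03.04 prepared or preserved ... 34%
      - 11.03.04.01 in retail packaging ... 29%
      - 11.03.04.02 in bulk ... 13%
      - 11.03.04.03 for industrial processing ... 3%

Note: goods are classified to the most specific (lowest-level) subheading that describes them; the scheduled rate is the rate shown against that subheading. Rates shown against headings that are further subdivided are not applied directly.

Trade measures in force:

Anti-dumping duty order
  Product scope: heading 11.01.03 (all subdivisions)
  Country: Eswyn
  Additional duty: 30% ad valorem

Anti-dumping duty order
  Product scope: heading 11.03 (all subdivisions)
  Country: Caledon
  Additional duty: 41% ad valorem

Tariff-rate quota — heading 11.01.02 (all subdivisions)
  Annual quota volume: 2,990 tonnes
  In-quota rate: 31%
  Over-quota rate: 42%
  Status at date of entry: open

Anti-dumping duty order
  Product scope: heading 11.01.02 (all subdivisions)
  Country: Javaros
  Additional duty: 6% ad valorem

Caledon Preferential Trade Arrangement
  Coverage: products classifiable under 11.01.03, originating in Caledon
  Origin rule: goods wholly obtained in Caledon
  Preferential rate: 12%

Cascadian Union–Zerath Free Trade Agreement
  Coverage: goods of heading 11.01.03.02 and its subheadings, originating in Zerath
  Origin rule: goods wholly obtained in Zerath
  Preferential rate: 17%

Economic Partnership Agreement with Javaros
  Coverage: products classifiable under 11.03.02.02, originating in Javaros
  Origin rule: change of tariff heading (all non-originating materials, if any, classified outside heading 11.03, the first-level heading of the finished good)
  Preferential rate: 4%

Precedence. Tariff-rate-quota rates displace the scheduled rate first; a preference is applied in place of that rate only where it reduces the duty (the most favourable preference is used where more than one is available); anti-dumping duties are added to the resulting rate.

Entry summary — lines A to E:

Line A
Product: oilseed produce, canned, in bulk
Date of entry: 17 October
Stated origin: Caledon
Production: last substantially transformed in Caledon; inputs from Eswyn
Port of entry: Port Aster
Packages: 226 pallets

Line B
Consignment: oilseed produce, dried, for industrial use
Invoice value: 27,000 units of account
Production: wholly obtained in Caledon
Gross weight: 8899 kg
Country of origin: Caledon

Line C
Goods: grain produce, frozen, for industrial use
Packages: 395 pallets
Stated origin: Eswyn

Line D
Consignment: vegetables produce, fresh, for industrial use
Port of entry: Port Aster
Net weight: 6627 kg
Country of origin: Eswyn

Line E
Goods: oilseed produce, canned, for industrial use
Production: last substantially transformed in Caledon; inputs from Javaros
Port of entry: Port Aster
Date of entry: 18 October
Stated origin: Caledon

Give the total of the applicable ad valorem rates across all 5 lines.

Line A: oilseed → 11.01; canned → 11.01.02; in bulk → 11.01.02.03. Scheduled 35%. quota on 11.01.02 open → in-quota 31%; Caledon agreement on 11.01.03: 11.01.02.03 not covered. → 31%.
Line B: oilseed → 11.01; dried → 11.01.03; for industrial use → 11.01.03.01. Scheduled 7%. Caledon agreement on 11.01.03: wholly obtained → 12% available; preference 12% not lower than 7% → no reduction. → 7%.
Line C: grain → 11.02; frozen → 11.02.02; for industrial use → 11.02.02.01. Scheduled 20%. No special measure applies. → 20%.
Line D: vegetables → 11.03; fresh → 11.03.02; for industrial use → 11.03.02.01. Scheduled 30%. No special measure applies. → 30%.
Line E: oilseed → 11.01; canned → 11.01.02; for industrial use → 11.01.02.02. Scheduled 26%. quota on 11.01.02 open → in-quota 31%; Caledon agreement on 11.01.03: 11.01.02.02 not covered. → 31%.
Sum: 31% + 7% + 20% + 30% + 31% = 119%.

119%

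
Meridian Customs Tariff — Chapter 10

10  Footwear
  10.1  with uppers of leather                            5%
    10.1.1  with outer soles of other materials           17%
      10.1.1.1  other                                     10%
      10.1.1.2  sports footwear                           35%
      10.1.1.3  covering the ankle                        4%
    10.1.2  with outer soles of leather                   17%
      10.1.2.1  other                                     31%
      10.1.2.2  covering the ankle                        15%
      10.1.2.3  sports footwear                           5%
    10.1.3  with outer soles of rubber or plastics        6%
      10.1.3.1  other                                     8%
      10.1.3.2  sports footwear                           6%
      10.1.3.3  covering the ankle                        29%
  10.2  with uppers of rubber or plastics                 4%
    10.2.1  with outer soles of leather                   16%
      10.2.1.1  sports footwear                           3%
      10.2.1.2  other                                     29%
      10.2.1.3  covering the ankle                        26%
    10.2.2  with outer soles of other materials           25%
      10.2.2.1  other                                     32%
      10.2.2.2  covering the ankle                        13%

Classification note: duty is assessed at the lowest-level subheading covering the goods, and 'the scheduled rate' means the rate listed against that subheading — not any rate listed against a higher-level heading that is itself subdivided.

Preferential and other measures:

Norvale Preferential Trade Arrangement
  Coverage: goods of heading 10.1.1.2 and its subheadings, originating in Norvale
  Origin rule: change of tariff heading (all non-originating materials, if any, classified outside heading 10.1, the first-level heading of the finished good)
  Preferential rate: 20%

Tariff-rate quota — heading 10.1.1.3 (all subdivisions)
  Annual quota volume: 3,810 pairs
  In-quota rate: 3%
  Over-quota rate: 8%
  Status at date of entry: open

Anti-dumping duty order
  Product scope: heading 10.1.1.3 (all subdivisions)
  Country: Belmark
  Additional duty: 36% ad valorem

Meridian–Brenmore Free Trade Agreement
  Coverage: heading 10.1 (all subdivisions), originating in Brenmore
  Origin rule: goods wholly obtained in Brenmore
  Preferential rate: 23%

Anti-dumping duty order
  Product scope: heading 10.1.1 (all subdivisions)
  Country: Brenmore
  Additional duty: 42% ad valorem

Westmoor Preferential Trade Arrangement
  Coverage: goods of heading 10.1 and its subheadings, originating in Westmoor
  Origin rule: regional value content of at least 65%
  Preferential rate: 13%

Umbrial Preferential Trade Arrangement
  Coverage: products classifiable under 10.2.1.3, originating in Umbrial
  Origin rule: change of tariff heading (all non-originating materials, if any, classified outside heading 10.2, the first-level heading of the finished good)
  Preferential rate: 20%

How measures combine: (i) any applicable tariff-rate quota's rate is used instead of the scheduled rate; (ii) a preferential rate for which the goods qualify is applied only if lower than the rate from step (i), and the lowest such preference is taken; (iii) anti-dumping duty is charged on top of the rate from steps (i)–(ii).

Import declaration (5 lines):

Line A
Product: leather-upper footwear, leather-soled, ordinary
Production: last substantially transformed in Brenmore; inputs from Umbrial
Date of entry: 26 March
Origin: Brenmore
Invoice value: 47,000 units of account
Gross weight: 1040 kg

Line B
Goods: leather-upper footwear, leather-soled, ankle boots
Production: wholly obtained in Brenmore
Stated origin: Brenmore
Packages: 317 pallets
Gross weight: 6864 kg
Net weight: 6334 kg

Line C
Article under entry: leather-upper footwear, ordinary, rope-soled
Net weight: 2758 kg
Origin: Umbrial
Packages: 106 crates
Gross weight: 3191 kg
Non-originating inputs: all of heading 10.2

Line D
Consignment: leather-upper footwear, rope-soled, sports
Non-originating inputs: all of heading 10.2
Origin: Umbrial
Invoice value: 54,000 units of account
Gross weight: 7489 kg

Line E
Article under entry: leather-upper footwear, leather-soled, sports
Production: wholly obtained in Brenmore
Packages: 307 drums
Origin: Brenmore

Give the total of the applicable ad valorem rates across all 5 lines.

Line A: leather-upper → 10.1; leather-soled → 10.1.2; ordinary → 10.1.2.1. Scheduled 31%. Brenmore agreement on 10.1: not wholly obtained. → 31%.
Line B: leather-upper → 10.1; leather-soled → 10.1.2; ankle boots → 10.1.2.2. Scheduled 15%. Brenmore agreement on 10.1: wholly obtained → 23% available; preference 23% not lower than 15% → no reduction. → 15%.
Line C: leather-upper → 10.1; rope-soled → 10.1.1; ordinary → 10.1.1.1. Scheduled 10%. Umbrial agreement on 10.2.1.3: 10.1.1.1 not covered. → 10%.
Line D: leather-upper → 10.1; rope-soled → 10.1.1; sports → 10.1.1.2. Scheduled 35%. Umbrial agreement on 10.2.1.3: 10.1.1.2 not covered. → 35%.
Line E: leather-upper → 10.1; leather-soled → 10.1.2; sports → 10.1.2.3. Scheduled 5%. Brenmore agreement on 10.1: wholly obtained → 23% available; preference 23% not lower than 5% → no reduction. → 5%.
Sum: 31% + 15% + 10% + 35% + 5% = 96%.

96%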